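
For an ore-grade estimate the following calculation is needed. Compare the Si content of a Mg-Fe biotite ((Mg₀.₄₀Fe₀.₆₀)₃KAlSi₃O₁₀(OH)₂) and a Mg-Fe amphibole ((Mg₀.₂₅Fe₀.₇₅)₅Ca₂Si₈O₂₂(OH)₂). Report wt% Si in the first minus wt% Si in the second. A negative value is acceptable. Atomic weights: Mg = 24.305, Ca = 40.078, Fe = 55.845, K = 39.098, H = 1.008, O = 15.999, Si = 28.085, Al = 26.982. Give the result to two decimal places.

-6.37 percentage points

M((Mg₀.₄₀Fe₀.₆₀)₃KAlSi₃O₁₀(OH)₂) = 474.026 g/mol, so wt% Si = 84.255/474.026 × 100 = 17.77%.
M((Mg₀.₂₅Fe₀.₇₅)₅Ca₂Si₈O₂₂(OH)₂) = 930.628 g/mol, so wt% Si = 224.680/930.628 × 100 = 24.14%.
17.77 − 24.14 = -6.37 pp.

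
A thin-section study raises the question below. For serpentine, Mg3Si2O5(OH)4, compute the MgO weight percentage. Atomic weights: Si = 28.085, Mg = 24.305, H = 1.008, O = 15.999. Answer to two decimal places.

43.63 wt%

M(Mg3Si2O5(OH)4) = 277.108 g/mol; M(MgO) = 40.304 g/mol.
Moles MgO per formula unit = 3 Mg ÷ 1 = 3.0000.
MgO fraction = (3.0000 × 40.304) / 277.108 = 120.912/277.108 = 0.4363.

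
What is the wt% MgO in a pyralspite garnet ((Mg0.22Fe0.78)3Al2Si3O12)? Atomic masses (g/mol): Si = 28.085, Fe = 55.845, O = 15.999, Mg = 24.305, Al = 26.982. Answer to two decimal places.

Molar mass of (Mg0.22Fe0.78)3Al2Si3O12 = 0.66×24.305 + 2.34×55.845 + 2×26.982 + 3×28.085 + 12×15.999 = 476.926 g/mol.
Each formula unit contains 0.66 Mg, equivalent to 0.66/1 = 0.6600 mol MgO.
M(MgO) = 1×24.305 + 1×15.999 = 40.304 g/mol.
Mass of MgO per formula unit = 0.6600 × 40.304 = 26.601 g.
MgO wt% = 26.601 / 476.926 × 100 = 5.58%.

5.58 wt%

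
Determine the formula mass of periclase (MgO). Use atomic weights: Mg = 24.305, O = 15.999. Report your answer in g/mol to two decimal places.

The formula mass is the sum 1*24.305 + 1*15.999.

40.30 g/mol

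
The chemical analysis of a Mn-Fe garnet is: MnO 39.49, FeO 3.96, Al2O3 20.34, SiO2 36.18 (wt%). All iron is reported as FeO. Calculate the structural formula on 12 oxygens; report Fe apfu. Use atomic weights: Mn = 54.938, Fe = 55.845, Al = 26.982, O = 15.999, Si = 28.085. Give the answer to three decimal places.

MnO: 39.49/70.937 = 0.55669 mol → 0.55669 mol Mn, 0.55669 mol O.
FeO: 3.96/71.844 = 0.05512 mol → 0.05512 mol Fe, 0.05512 mol O.
Al2O3: 20.34/101.961 = 0.19949 mol → 0.39898 mol Al, 0.59847 mol O.
SiO2: 36.18/60.083 = 0.60217 mol → 0.60217 mol Si, 1.20434 mol O.
Total oxygen = 2.41462 mol. Normalization factor = 12/2.41462 = 4.96973.
Fe per 12 O = 0.05512 × 4.96973 = 0.274.

0.274 Fe apfu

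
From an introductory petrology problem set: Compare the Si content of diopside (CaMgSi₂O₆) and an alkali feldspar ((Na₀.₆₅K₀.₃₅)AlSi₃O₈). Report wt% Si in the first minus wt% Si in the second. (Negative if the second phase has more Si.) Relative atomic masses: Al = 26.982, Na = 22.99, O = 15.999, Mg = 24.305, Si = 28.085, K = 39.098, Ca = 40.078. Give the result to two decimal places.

M(CaMgSi₂O₆) = 216.547 g/mol, so wt% Si = 56.170/216.547 × 100 = 25.94%.
M((Na₀.₆₅K₀.₃₅)AlSi₃O₈) = 267.857 g/mol, so wt% Si = 84.255/267.857 × 100 = 31.46%.
25.94 − 31.46 = -5.52 pp.

-5.52 percentage points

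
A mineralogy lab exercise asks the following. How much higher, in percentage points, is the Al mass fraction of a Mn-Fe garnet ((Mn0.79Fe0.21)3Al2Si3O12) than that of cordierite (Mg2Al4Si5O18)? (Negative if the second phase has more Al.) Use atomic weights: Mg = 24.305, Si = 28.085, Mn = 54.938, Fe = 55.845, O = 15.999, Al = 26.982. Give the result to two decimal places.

-7.56 percentage points

Al in (Mn0.79Fe0.21)3Al2Si3O12: molar mass 495.592 g/mol; 2×26.982 = 53.964 g → 10.89 wt%.
Al in Mg2Al4Si5O18: molar mass 584.945 g/mol; 4×26.982 = 107.928 g → 18.45 wt%.
Difference = 10.89 − 18.45 = -7.56 percentage points.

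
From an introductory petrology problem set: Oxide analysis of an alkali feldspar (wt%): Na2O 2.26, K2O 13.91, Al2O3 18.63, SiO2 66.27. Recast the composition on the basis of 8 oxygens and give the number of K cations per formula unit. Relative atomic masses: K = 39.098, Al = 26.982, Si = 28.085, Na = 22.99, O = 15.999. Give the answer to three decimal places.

2.26 wt% Na2O ÷ 61.979 g/mol = 0.03646 mol, giving 0.07292 Na and 0.03646 O.
13.91 wt% K2O ÷ 94.195 g/mol = 0.14767 mol, giving 0.29534 K and 0.14767 O.
18.63 wt% Al2O3 ÷ 101.961 g/mol = 0.18272 mol, giving 0.36544 Al and 0.54816 O.
66.27 wt% SiO2 ÷ 60.083 g/mol = 1.10297 mol, giving 1.10297 Si and 2.20594 O.
Oxygen sums to 2.93823; scaling by 8/2.93823 = 2.72273 puts the formula on 8 O.
K: 0.29534 × 2.72273 = 0.804 atoms per formula unit.

0.804 K apfu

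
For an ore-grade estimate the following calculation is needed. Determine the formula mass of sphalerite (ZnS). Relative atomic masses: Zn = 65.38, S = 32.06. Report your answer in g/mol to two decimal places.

M = 1(65.38) + 1(32.06)

97.44 g/mol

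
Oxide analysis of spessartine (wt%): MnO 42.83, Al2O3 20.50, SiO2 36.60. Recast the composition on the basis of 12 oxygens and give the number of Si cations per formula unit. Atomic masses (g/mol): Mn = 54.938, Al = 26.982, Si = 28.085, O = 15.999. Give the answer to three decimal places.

MnO (M=70.937): mol = 0.60378; Mn = 0.60378, O = 0.60378.
Al2O3 (M=101.961): mol = 0.20106; Al = 0.40212, O = 0.60318.
SiO2 (M=60.083): mol = 0.60916; Si = 0.60916, O = 1.21832.
ΣO = 2.42528; factor = 12/ΣO = 4.94788.
Si apfu = 0.60916 × 4.94788 = 3.014.

3.014 Si apfu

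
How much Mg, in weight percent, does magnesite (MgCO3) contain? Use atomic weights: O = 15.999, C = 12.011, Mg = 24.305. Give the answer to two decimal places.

Formula mass = 1×24.305 + 1×12.011 + 3×15.999 = 84.313 g/mol, of which 24.305 g is Mg.
So Mg makes up 24.305/84.313 = 0.2883 of the mass, i.e. 28.83%.

28.83 weight percent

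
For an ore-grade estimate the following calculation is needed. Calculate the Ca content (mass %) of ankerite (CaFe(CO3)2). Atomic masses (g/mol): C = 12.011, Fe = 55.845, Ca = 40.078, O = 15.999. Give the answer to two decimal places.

18.56 mass %

Molar mass of CaFe(CO3)2: 1*40.078 + 1*55.845 + 2*12.011 + 6*15.999 = 215.939 g/mol.
Mass of Ca per formula unit: 1 × 40.078 = 40.078 g.
Weight fraction Ca = 40.078 / 215.939 = 0.1856.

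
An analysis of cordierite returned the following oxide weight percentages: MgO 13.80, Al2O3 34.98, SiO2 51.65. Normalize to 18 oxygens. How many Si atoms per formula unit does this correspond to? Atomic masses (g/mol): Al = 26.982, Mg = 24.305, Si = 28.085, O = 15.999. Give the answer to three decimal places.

13.80 wt% MgO ÷ 40.304 g/mol = 0.34240 mol, giving 0.34240 Mg and 0.34240 O.
34.98 wt% Al2O3 ÷ 101.961 g/mol = 0.34307 mol, giving 0.68614 Al and 1.02921 O.
51.65 wt% SiO2 ÷ 60.083 g/mol = 0.85964 mol, giving 0.85964 Si and 1.71928 O.
Oxygen sums to 3.09089; scaling by 18/3.09089 = 5.82357 puts the formula on 18 O.
Si: 0.85964 × 5.82357 = 5.006 atoms per formula unit.

5.006 Si apfu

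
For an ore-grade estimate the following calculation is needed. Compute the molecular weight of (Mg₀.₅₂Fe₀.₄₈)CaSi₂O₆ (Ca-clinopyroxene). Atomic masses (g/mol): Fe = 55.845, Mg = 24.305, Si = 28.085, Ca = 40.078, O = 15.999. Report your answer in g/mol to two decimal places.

The formula mass is the sum 0.52×24.305 + 0.48×55.845 + 1×40.078 + 2×28.085 + 6×15.999.

231.69 g/mol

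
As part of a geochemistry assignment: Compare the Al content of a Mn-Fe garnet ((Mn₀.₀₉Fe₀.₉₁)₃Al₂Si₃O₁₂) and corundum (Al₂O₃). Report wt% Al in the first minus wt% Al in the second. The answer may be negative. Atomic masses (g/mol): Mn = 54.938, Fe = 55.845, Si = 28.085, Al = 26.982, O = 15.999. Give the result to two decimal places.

M((Mn₀.₀₉Fe₀.₉₁)₃Al₂Si₃O₁₂) = 497.497 g/mol, so wt% Al = 53.964/497.497 × 100 = 10.85%.
M(Al₂O₃) = 101.961 g/mol, so wt% Al = 53.964/101.961 × 100 = 52.93%.
10.85 − 52.93 = -42.08 pp.

-42.08 percentage points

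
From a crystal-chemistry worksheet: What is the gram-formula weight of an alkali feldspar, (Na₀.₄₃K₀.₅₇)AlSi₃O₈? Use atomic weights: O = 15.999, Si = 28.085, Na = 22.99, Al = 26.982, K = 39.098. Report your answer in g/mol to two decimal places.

The formula mass is the sum 0.43×22.99 + 0.57×39.098 + 1×26.982 + 3×28.085 + 8×15.999.

271.40 g/mol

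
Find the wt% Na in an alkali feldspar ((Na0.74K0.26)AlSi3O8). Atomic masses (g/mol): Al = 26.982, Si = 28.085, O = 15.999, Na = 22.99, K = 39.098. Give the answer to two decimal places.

M((Na0.74K0.26)AlSi3O8) = 266.407 g/mol.
Na contributes 0.74 × 22.99 = 17.013 g per mole.
17.013/266.407 = 0.0639 → 6.39%.

6.39 wt%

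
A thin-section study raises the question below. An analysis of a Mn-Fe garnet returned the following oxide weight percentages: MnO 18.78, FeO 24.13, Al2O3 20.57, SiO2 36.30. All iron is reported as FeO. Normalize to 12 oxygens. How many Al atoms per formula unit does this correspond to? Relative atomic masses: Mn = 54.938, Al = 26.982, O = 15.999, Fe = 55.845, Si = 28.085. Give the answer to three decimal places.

MnO (M=70.937): mol = 0.26474; Mn = 0.26474, O = 0.26474.
FeO (M=71.844): mol = 0.33587; Fe = 0.33587, O = 0.33587.
Al2O3 (M=101.961): mol = 0.20174; Al = 0.40348, O = 0.60522.
SiO2 (M=60.083): mol = 0.60416; Si = 0.60416, O = 1.20832.
ΣO = 2.41415; factor = 12/ΣO = 4.97069.
Al apfu = 0.40348 × 4.97069 = 2.006.

2.006 Al apfu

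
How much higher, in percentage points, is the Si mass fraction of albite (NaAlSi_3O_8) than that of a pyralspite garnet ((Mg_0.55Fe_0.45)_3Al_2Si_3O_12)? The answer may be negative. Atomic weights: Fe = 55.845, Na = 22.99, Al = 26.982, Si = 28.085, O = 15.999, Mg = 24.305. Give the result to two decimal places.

13.23 percentage points

Si in NaAlSi_3O_8: molar mass 262.219 g/mol; 3×28.085 = 84.255 g → 32.13 wt%.
Si in (Mg_0.55Fe_0.45)_3Al_2Si_3O_12: molar mass 445.701 g/mol; 3×28.085 = 84.255 g → 18.90 wt%.
Difference = 32.13 − 18.90 = 13.23 percentage points.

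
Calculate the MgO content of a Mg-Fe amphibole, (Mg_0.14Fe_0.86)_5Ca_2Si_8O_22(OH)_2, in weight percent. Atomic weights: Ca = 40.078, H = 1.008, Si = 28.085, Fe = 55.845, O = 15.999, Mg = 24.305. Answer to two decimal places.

Molar mass of (Mg_0.14Fe_0.86)_5Ca_2Si_8O_22(OH)_2 = 0.70*24.305 + 4.30*55.845 + 2*40.078 + 8*28.085 + 24*15.999 + 2*1.008 = 947.975 g/mol.
Each formula unit contains 0.70 Mg, equivalent to 0.70/1 = 0.7000 mol MgO.
M(MgO) = 1×24.305 + 1×15.999 = 40.304 g/mol.
Mass of MgO per formula unit = 0.7000 × 40.304 = 28.213 g.
MgO wt% = 28.213 / 947.975 × 100 = 2.98%.

2.98 wt%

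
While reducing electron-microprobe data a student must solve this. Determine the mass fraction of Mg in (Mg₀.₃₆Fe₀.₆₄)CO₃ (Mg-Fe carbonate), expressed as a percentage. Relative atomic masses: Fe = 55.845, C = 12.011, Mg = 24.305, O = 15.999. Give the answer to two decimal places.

Molar mass of (Mg₀.₃₆Fe₀.₆₄)CO₃: 0.36·24.305 + 0.64·55.845 + 1·12.011 + 3·15.999 = 104.499 g/mol.
Mass of Mg per formula unit: 0.36 × 24.305 = 8.750 g.
Weight fraction Mg = 8.750 / 104.499 = 0.0837.

8.37 mass %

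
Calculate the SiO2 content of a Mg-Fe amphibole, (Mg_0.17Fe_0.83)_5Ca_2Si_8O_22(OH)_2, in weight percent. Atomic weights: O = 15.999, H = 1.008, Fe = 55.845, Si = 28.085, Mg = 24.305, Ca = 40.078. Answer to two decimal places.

Molar mass of (Mg_0.17Fe_0.83)_5Ca_2Si_8O_22(OH)_2 = 0.85×24.305 + 4.15×55.845 + 2×40.078 + 8×28.085 + 24×15.999 + 2×1.008 = 943.244 g/mol.
Each formula unit contains 8 Si, equivalent to 8/1 = 8.0000 mol SiO2.
M(SiO2) = 1×28.085 + 2×15.999 = 60.083 g/mol.
Mass of SiO2 per formula unit = 8.0000 × 60.083 = 480.664 g.
SiO2 wt% = 480.664 / 943.244 × 100 = 50.96%.

50.96 wt%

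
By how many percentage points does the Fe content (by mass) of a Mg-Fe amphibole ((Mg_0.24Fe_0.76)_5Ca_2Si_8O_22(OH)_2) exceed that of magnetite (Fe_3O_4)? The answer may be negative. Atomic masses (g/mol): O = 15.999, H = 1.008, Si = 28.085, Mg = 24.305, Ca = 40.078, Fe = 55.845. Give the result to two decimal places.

Fe in (Mg_0.24Fe_0.76)_5Ca_2Si_8O_22(OH)_2: molar mass 932.205 g/mol; 3.80×55.845 = 212.211 g → 22.76 wt%.
Fe in Fe_3O_4: molar mass 231.531 g/mol; 3×55.845 = 167.535 g → 72.36 wt%.
Difference = 22.76 − 72.36 = -49.60 percentage points.

-49.60 percentage points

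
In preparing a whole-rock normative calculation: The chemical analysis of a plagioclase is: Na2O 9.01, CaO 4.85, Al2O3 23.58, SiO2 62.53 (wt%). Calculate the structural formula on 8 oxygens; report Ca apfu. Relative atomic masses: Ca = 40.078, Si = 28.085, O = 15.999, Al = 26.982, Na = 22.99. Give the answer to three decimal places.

9.01 wt% Na2O ÷ 61.979 g/mol = 0.14537 mol, giving 0.29074 Na and 0.14537 O.
4.85 wt% CaO ÷ 56.077 g/mol = 0.08649 mol, giving 0.08649 Ca and 0.08649 O.
23.58 wt% Al2O3 ÷ 101.961 g/mol = 0.23126 mol, giving 0.46252 Al and 0.69378 O.
62.53 wt% SiO2 ÷ 60.083 g/mol = 1.04073 mol, giving 1.04073 Si and 2.08146 O.
Oxygen sums to 3.00710; scaling by 8/3.00710 = 2.66037 puts the formula on 8 O.
Ca: 0.08649 × 2.66037 = 0.230 atoms per formula unit.

0.230 Ca apfu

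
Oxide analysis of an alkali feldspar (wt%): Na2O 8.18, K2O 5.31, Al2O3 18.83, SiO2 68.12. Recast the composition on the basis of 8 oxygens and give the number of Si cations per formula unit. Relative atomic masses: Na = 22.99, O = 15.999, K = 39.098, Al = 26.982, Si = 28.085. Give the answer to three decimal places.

3.013 Si apfu

Na2O: 8.18/61.979 = 0.13198 mol → 0.26396 mol Na, 0.13198 mol O.
K2O: 5.31/94.195 = 0.05637 mol → 0.11274 mol K, 0.05637 mol O.
Al2O3: 18.83/101.961 = 0.18468 mol → 0.36936 mol Al, 0.55404 mol O.
SiO2: 68.12/60.083 = 1.13376 mol → 1.13376 mol Si, 2.26752 mol O.
Total oxygen = 3.00991 mol. Normalization factor = 8/3.00991 = 2.65789.
Si per 8 O = 1.13376 × 2.65789 = 3.013.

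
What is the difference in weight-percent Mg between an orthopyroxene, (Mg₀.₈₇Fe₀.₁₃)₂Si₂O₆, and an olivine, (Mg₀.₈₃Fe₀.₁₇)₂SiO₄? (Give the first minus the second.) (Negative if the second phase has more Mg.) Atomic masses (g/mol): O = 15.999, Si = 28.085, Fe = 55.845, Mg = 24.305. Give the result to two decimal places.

-6.41 percentage points

M((Mg₀.₈₇Fe₀.₁₃)₂Si₂O₆) = 208.974 g/mol, so wt% Mg = 42.291/208.974 × 100 = 20.24%.
M((Mg₀.₈₃Fe₀.₁₇)₂SiO₄) = 151.415 g/mol, so wt% Mg = 40.346/151.415 × 100 = 26.65%.
20.24 − 26.65 = -6.41 pp.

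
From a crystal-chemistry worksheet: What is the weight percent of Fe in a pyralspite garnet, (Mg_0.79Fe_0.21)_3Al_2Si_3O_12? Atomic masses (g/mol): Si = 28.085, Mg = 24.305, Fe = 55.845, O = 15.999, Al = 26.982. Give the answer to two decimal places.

8.32 wt%

Formula mass = 2.37×24.305 + 0.63×55.845 + 2×26.982 + 3×28.085 + 12×15.999 = 422.992 g/mol, of which 35.182 g is Fe.
So Fe makes up 35.182/422.992 = 0.0832 of the mass, i.e. 8.32%.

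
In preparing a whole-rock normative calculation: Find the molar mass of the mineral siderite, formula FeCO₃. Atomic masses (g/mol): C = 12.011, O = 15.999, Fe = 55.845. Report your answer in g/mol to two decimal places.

115.85 g/mol

M = 1×55.845 + 1×12.011 + 3×15.999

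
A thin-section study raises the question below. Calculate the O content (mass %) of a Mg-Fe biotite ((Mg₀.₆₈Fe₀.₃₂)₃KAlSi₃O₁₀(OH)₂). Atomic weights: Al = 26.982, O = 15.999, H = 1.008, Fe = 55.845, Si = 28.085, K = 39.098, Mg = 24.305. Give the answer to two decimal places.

Formula mass = 2.04·24.305 + 0.96·55.845 + 1·39.098 + 1·26.982 + 3·28.085 + 12·15.999 + 2·1.008 = 447.532 g/mol, of which 191.988 g is O.
So O makes up 191.988/447.532 = 0.4290 of the mass, i.e. 42.90%.

42.90 mass %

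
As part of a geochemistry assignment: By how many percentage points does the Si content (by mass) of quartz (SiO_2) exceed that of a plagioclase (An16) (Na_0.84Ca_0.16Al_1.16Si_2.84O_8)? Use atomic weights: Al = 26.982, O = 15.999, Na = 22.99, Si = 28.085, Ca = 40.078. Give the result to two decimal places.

16.62 percentage points

M(SiO_2) = 60.083 g/mol, so wt% Si = 28.085/60.083 × 100 = 46.74%.
M(Na_0.84Ca_0.16Al_1.16Si_2.84O_8) = 264.777 g/mol, so wt% Si = 79.761/264.777 × 100 = 30.12%.
46.74 − 30.12 = 16.62 pp.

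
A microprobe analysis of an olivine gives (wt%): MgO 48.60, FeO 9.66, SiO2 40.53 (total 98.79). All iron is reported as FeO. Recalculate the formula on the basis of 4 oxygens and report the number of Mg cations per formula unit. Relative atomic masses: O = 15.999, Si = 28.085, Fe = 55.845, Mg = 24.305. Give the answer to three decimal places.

1.793 Mg apfu

48.60 wt% MgO ÷ 40.304 g/mol = 1.20584 mol, giving 1.20584 Mg and 1.20584 O.
9.66 wt% FeO ÷ 71.844 g/mol = 0.13446 mol, giving 0.13446 Fe and 0.13446 O.
40.53 wt% SiO2 ÷ 60.083 g/mol = 0.67457 mol, giving 0.67457 Si and 1.34914 O.
Oxygen sums to 2.68944; scaling by 4/2.68944 = 1.48730 puts the formula on 4 O.
Mg: 1.20584 × 1.48730 = 1.793 atoms per formula unit.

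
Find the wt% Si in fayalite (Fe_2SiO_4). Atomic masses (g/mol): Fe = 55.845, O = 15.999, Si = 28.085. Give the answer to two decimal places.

13.78 weight percent

Molar mass of Fe_2SiO_4: 2*55.845 + 1*28.085 + 4*15.999 = 203.771 g/mol.
Mass of Si per formula unit: 1 × 28.085 = 28.085 g.
Weight fraction Si = 28.085 / 203.771 = 0.1378.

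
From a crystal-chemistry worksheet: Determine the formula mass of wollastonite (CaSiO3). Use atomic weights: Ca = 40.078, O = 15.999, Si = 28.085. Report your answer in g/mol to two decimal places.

116.16 g/mol

The formula mass is the sum 1(40.078) + 1(28.085) + 3(15.999).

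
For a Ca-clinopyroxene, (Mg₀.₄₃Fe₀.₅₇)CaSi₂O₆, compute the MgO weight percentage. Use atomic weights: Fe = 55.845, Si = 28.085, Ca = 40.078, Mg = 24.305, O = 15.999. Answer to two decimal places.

7.39 wt%

Molar mass of (Mg₀.₄₃Fe₀.₅₇)CaSi₂O₆ = 0.43·24.305 + 0.57·55.845 + 1·40.078 + 2·28.085 + 6·15.999 = 234.525 g/mol.
Each formula unit contains 0.43 Mg, equivalent to 0.43/1 = 0.4300 mol MgO.
M(MgO) = 1×24.305 + 1×15.999 = 40.304 g/mol.
Mass of MgO per formula unit = 0.4300 × 40.304 = 17.331 g.
MgO wt% = 17.331 / 234.525 × 100 = 7.39%.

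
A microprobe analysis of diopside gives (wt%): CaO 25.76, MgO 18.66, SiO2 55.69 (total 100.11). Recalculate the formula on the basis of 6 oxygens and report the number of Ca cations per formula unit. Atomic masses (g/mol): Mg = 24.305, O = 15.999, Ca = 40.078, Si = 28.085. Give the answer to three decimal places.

0.993 Ca apfu

CaO: 25.76/56.077 = 0.45937 mol → 0.45937 mol Ca, 0.45937 mol O.
MgO: 18.66/40.304 = 0.46298 mol → 0.46298 mol Mg, 0.46298 mol O.
SiO2: 55.69/60.083 = 0.92688 mol → 0.92688 mol Si, 1.85376 mol O.
Total oxygen = 2.77611 mol. Normalization factor = 6/2.77611 = 2.16130.
Ca per 6 O = 0.45937 × 2.16130 = 0.993.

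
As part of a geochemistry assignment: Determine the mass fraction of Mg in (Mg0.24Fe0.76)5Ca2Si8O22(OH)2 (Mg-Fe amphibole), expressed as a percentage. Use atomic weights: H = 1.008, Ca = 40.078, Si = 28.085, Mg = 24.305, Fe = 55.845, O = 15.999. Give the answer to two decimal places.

3.13 wt%

Formula mass = 1.20*24.305 + 3.80*55.845 + 2*40.078 + 8*28.085 + 24*15.999 + 2*1.008 = 932.205 g/mol, of which 29.166 g is Mg.
So Mg makes up 29.166/932.205 = 0.0313 of the mass, i.e. 3.13%.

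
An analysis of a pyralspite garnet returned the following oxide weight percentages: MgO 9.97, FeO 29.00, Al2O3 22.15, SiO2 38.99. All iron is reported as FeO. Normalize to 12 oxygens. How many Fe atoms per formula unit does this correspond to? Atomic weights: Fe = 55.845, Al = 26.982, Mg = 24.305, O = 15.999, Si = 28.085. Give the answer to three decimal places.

MgO: 9.97/40.304 = 0.24737 mol → 0.24737 mol Mg, 0.24737 mol O.
FeO: 29.00/71.844 = 0.40365 mol → 0.40365 mol Fe, 0.40365 mol O.
Al2O3: 22.15/101.961 = 0.21724 mol → 0.43448 mol Al, 0.65172 mol O.
SiO2: 38.99/60.083 = 0.64894 mol → 0.64894 mol Si, 1.29788 mol O.
Total oxygen = 2.60062 mol. Normalization factor = 12/2.60062 = 4.61428.
Fe per 12 O = 0.40365 × 4.61428 = 1.863.

1.863 Fe apfu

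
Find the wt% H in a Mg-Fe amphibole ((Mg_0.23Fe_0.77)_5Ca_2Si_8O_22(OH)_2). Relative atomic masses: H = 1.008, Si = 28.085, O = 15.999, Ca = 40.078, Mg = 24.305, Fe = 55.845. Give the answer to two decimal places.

0.22 wt%

Molar mass of (Mg_0.23Fe_0.77)_5Ca_2Si_8O_22(OH)_2: 1.15×24.305 + 3.85×55.845 + 2×40.078 + 8×28.085 + 24×15.999 + 2×1.008 = 933.782 g/mol.
Mass of H per formula unit: 2 × 1.008 = 2.016 g.
Weight fraction H = 2.016 / 933.782 = 0.0022.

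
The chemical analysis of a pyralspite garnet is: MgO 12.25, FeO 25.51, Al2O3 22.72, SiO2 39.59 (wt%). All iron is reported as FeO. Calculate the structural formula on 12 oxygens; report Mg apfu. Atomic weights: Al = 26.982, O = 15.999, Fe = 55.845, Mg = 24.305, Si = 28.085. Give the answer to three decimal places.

MgO: 12.25/40.304 = 0.30394 mol → 0.30394 mol Mg, 0.30394 mol O.
FeO: 25.51/71.844 = 0.35507 mol → 0.35507 mol Fe, 0.35507 mol O.
Al2O3: 22.72/101.961 = 0.22283 mol → 0.44566 mol Al, 0.66849 mol O.
SiO2: 39.59/60.083 = 0.65892 mol → 0.65892 mol Si, 1.31784 mol O.
Total oxygen = 2.64534 mol. Normalization factor = 12/2.64534 = 4.53628.
Mg per 12 O = 0.30394 × 4.53628 = 1.379.

1.379 Mg apfu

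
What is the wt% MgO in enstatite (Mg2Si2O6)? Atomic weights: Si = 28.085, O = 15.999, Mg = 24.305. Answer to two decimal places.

M(Mg2Si2O6) = 200.774 g/mol; M(MgO) = 40.304 g/mol.
Moles MgO per formula unit = 2 Mg ÷ 1 = 2.0000.
MgO fraction = (2.0000 × 40.304) / 200.774 = 80.608/200.774 = 0.4015.

40.15 wt%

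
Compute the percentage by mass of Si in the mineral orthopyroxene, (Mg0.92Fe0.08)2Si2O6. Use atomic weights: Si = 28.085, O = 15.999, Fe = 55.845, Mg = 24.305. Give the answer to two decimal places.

Molar mass of (Mg0.92Fe0.08)2Si2O6: 1.84×24.305 + 0.16×55.845 + 2×28.085 + 6×15.999 = 205.820 g/mol.
Mass of Si per formula unit: 2 × 28.085 = 56.170 g.
Weight fraction Si = 56.170 / 205.820 = 0.2729.

27.29 wt%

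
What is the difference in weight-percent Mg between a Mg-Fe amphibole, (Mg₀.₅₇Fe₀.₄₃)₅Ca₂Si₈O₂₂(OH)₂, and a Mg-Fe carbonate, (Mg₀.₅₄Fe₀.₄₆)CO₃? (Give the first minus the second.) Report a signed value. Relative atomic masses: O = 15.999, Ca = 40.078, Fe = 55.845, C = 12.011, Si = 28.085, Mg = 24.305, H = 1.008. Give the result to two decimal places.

-5.41 percentage points

First mineral: 69.269 g Mg in 880.164 g formula = 7.87 wt% Mg.
Second mineral: 13.125 g Mg in 98.821 g formula = 13.28 wt% Mg.
7.87% − 13.28% gives a difference of -5.41 percentage points.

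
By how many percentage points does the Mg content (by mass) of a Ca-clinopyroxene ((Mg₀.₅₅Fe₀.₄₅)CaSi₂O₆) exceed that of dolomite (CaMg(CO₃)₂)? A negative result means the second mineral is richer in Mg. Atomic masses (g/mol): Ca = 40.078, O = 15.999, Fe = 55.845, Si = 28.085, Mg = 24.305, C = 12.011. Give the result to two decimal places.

M((Mg₀.₅₅Fe₀.₄₅)CaSi₂O₆) = 230.740 g/mol, so wt% Mg = 13.368/230.740 × 100 = 5.79%.
M(CaMg(CO₃)₂) = 184.399 g/mol, so wt% Mg = 24.305/184.399 × 100 = 13.18%.
5.79 − 13.18 = -7.39 pp.

-7.39 percentage points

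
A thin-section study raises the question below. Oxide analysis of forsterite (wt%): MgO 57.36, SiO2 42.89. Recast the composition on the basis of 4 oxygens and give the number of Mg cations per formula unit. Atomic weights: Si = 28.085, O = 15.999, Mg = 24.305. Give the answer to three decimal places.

1.997 Mg apfu

MgO: 57.36/40.304 = 1.42318 mol → 1.42318 mol Mg, 1.42318 mol O.
SiO2: 42.89/60.083 = 0.71385 mol → 0.71385 mol Si, 1.42770 mol O.
Total oxygen = 2.85088 mol. Normalization factor = 4/2.85088 = 1.40308.
Mg per 4 O = 1.42318 × 1.40308 = 1.997.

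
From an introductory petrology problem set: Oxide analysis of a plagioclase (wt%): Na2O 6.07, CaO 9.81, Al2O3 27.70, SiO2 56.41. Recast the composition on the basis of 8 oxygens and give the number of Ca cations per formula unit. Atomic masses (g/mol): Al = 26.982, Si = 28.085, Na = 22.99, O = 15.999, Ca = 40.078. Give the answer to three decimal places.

0.472 Ca apfu

Na2O: 6.07/61.979 = 0.09794 mol → 0.19588 mol Na, 0.09794 mol O.
CaO: 9.81/56.077 = 0.17494 mol → 0.17494 mol Ca, 0.17494 mol O.
Al2O3: 27.70/101.961 = 0.27167 mol → 0.54334 mol Al, 0.81501 mol O.
SiO2: 56.41/60.083 = 0.93887 mol → 0.93887 mol Si, 1.87774 mol O.
Total oxygen = 2.96563 mol. Normalization factor = 8/2.96563 = 2.69757.
Ca per 8 O = 0.17494 × 2.69757 = 0.472.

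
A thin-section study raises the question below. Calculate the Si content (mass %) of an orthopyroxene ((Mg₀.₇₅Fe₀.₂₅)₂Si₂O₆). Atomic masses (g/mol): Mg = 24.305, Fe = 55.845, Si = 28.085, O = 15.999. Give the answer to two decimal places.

Molar mass of (Mg₀.₇₅Fe₀.₂₅)₂Si₂O₆: 1.50×24.305 + 0.50×55.845 + 2×28.085 + 6×15.999 = 216.544 g/mol.
Mass of Si per formula unit: 2 × 28.085 = 56.170 g.
Weight fraction Si = 56.170 / 216.544 = 0.2594.

25.94 mass %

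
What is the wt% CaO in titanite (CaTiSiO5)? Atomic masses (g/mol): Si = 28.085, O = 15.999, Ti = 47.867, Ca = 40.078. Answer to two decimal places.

28.61 wt%

Formula mass = 196.025 g/mol.
1 Ca → 1.0000 mol CaO per formula unit; M(CaO) = 56.077, so CaO mass = 56.077 g.
56.077/196.025 × 100 = 28.61 wt%.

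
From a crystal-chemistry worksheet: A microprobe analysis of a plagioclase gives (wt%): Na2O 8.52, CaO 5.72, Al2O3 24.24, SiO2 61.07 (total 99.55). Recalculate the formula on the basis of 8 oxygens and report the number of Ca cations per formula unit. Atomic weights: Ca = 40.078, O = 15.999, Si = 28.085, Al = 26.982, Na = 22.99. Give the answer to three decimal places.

0.273 Ca apfu

Na2O: 8.52/61.979 = 0.13747 mol → 0.27494 mol Na, 0.13747 mol O.
CaO: 5.72/56.077 = 0.10200 mol → 0.10200 mol Ca, 0.10200 mol O.
Al2O3: 24.24/101.961 = 0.23774 mol → 0.47548 mol Al, 0.71322 mol O.
SiO2: 61.07/60.083 = 1.01643 mol → 1.01643 mol Si, 2.03286 mol O.
Total oxygen = 2.98555 mol. Normalization factor = 8/2.98555 = 2.67957.
Ca per 8 O = 0.10200 × 2.67957 = 0.273.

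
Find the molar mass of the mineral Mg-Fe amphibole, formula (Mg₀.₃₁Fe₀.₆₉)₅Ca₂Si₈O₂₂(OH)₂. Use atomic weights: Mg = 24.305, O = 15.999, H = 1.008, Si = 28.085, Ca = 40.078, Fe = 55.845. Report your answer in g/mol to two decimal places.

M = 1.55×24.305 + 3.45×55.845 + 2×40.078 + 8×28.085 + 24×15.999 + 2×1.008

921.17 g/mol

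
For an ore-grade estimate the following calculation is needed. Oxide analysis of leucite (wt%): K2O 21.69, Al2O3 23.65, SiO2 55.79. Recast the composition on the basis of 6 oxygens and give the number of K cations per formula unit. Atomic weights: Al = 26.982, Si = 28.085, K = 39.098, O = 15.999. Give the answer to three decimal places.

K2O: 21.69/94.195 = 0.23027 mol → 0.46054 mol K, 0.23027 mol O.
Al2O3: 23.65/101.961 = 0.23195 mol → 0.46390 mol Al, 0.69585 mol O.
SiO2: 55.79/60.083 = 0.92855 mol → 0.92855 mol Si, 1.85710 mol O.
Total oxygen = 2.78322 mol. Normalization factor = 6/2.78322 = 2.15578.
K per 6 O = 0.46054 × 2.15578 = 0.993.

0.993 K apfu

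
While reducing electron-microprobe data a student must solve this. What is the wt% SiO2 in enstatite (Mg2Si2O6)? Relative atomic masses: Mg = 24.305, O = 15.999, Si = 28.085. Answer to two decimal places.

59.85 wt%

Molar mass of Mg2Si2O6 = 2·24.305 + 2·28.085 + 6·15.999 = 200.774 g/mol.
Each formula unit contains 2 Si, equivalent to 2/1 = 2.0000 mol SiO2.
M(SiO2) = 1×28.085 + 2×15.999 = 60.083 g/mol.
Mass of SiO2 per formula unit = 2.0000 × 60.083 = 120.166 g.
SiO2 wt% = 120.166 / 200.774 × 100 = 59.85%.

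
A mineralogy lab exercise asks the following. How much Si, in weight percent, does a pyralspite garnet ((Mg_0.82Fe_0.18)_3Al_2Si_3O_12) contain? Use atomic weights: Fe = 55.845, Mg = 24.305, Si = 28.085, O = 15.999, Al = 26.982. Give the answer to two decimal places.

20.05 weight percent

Formula mass = 2.46·24.305 + 0.54·55.845 + 2·26.982 + 3·28.085 + 12·15.999 = 420.154 g/mol, of which 84.255 g is Si.
So Si makes up 84.255/420.154 = 0.2005 of the mass, i.e. 20.05%.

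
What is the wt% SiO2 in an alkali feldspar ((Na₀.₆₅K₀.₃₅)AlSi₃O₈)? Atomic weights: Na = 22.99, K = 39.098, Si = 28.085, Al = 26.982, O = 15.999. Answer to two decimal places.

M((Na₀.₆₅K₀.₃₅)AlSi₃O₈) = 267.857 g/mol; M(SiO2) = 60.083 g/mol.
Moles SiO2 per formula unit = 3 Si ÷ 1 = 3.0000.
SiO2 fraction = (3.0000 × 60.083) / 267.857 = 180.249/267.857 = 0.6729.

67.29 wt%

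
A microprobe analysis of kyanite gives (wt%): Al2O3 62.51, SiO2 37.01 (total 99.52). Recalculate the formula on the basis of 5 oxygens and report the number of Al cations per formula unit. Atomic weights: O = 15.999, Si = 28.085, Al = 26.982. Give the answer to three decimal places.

Al2O3 (M=101.961): mol = 0.61308; Al = 1.22616, O = 1.83924.
SiO2 (M=60.083): mol = 0.61598; Si = 0.61598, O = 1.23196.
ΣO = 3.07120; factor = 5/ΣO = 1.62803.
Al apfu = 1.22616 × 1.62803 = 1.996.

1.996 Al apfu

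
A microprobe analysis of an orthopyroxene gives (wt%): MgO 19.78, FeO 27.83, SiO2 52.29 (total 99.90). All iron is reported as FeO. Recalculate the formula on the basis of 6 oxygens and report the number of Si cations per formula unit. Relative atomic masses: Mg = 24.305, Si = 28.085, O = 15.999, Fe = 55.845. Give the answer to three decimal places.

MgO (M=40.304): mol = 0.49077; Mg = 0.49077, O = 0.49077.
FeO (M=71.844): mol = 0.38737; Fe = 0.38737, O = 0.38737.
SiO2 (M=60.083): mol = 0.87030; Si = 0.87030, O = 1.74060.
ΣO = 2.61874; factor = 6/ΣO = 2.29118.
Si apfu = 0.87030 × 2.29118 = 1.994.

1.994 Si apfu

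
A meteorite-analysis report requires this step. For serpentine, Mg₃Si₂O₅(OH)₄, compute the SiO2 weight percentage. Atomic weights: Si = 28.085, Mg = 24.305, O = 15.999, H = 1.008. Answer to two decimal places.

Molar mass of Mg₃Si₂O₅(OH)₄ = 3·24.305 + 2·28.085 + 9·15.999 + 4·1.008 = 277.108 g/mol.
Each formula unit contains 2 Si, equivalent to 2/1 = 2.0000 mol SiO2.
M(SiO2) = 1×28.085 + 2×15.999 = 60.083 g/mol.
Mass of SiO2 per formula unit = 2.0000 × 60.083 = 120.166 g.
SiO2 wt% = 120.166 / 277.108 × 100 = 43.36%.

43.36 wt%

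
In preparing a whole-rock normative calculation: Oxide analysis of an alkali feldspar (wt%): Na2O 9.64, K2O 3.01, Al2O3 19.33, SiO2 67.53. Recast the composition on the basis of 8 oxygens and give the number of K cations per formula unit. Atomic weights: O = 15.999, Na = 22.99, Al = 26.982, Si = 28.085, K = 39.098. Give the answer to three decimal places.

Na2O: 9.64/61.979 = 0.15554 mol → 0.31108 mol Na, 0.15554 mol O.
K2O: 3.01/94.195 = 0.03195 mol → 0.06390 mol K, 0.03195 mol O.
Al2O3: 19.33/101.961 = 0.18958 mol → 0.37916 mol Al, 0.56874 mol O.
SiO2: 67.53/60.083 = 1.12395 mol → 1.12395 mol Si, 2.24790 mol O.
Total oxygen = 3.00413 mol. Normalization factor = 8/3.00413 = 2.66300.
K per 8 O = 0.06390 × 2.66300 = 0.170.

0.170 K apfu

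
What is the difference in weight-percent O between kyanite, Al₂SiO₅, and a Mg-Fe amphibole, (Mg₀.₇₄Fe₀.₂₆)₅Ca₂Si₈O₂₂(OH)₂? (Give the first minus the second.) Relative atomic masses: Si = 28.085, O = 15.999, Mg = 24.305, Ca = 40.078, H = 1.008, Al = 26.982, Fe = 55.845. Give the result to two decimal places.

4.37 percentage points

M(Al₂SiO₅) = 162.044 g/mol, so wt% O = 79.995/162.044 × 100 = 49.37%.
M((Mg₀.₇₄Fe₀.₂₆)₅Ca₂Si₈O₂₂(OH)₂) = 853.355 g/mol, so wt% O = 383.976/853.355 × 100 = 45.00%.
49.37 − 45.00 = 4.37 pp.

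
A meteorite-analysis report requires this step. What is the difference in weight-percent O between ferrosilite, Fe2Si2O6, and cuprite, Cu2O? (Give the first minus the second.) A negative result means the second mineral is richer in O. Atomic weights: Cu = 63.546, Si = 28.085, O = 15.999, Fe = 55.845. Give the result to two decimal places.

25.20 percentage points

M(Fe2Si2O6) = 263.854 g/mol, so wt% O = 95.994/263.854 × 100 = 36.38%.
M(Cu2O) = 143.091 g/mol, so wt% O = 15.999/143.091 × 100 = 11.18%.
36.38 − 11.18 = 25.20 pp.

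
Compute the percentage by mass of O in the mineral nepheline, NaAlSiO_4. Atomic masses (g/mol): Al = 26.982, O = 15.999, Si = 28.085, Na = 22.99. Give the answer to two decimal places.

M(NaAlSiO_4) = 142.053 g/mol.
O contributes 4 × 15.999 = 63.996 g per mole.
63.996/142.053 = 0.4505 → 45.05%.

45.05 weight percent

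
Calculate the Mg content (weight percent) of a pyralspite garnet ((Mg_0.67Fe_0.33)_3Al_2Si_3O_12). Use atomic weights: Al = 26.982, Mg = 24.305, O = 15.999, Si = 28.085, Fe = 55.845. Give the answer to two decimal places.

11.25 weight percent

M((Mg_0.67Fe_0.33)_3Al_2Si_3O_12) = 434.347 g/mol.
Mg contributes 2.01 × 24.305 = 48.853 g per mole.
48.853/434.347 = 0.1125 → 11.25%.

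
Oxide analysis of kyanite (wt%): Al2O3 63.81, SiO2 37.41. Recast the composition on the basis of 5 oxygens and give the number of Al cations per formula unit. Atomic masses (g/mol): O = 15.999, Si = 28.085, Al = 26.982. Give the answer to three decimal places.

2.004 Al apfu

Al2O3: 63.81/101.961 = 0.62583 mol → 1.25166 mol Al, 1.87749 mol O.
SiO2: 37.41/60.083 = 0.62264 mol → 0.62264 mol Si, 1.24528 mol O.
Total oxygen = 3.12277 mol. Normalization factor = 5/3.12277 = 1.60114.
Al per 5 O = 1.25166 × 1.60114 = 2.004.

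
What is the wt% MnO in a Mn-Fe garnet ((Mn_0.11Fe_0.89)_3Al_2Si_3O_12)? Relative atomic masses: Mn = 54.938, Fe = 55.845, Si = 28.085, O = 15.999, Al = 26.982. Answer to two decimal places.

Formula mass = 497.443 g/mol.
0.33 Mn → 0.3300 mol MnO per formula unit; M(MnO) = 70.937, so MnO mass = 23.409 g.
23.409/497.443 × 100 = 4.71 wt%.

4.71 wt%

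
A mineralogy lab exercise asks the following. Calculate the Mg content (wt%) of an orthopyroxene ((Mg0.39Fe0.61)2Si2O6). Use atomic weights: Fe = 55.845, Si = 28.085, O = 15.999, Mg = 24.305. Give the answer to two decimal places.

7.92 wt%

Molar mass of (Mg0.39Fe0.61)2Si2O6: 0.78*24.305 + 1.22*55.845 + 2*28.085 + 6*15.999 = 239.253 g/mol.
Mass of Mg per formula unit: 0.78 × 24.305 = 18.958 g.
Weight fraction Mg = 18.958 / 239.253 = 0.0792.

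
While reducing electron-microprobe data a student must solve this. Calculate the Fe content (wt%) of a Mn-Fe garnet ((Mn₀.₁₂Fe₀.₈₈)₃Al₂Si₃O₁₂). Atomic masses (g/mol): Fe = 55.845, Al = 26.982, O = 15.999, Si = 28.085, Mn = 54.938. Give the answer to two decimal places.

Formula mass = 0.36*54.938 + 2.64*55.845 + 2*26.982 + 3*28.085 + 12*15.999 = 497.415 g/mol, of which 147.431 g is Fe.
So Fe makes up 147.431/497.415 = 0.2964 of the mass, i.e. 29.64%.

29.64 wt%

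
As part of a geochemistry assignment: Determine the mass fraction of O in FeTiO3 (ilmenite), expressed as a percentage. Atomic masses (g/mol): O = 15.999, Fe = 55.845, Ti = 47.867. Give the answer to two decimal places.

31.64 wt%

Molar mass of FeTiO3: 1·55.845 + 1·47.867 + 3·15.999 = 151.709 g/mol.
Mass of O per formula unit: 3 × 15.999 = 47.997 g.
Weight fraction O = 47.997 / 151.709 = 0.3164.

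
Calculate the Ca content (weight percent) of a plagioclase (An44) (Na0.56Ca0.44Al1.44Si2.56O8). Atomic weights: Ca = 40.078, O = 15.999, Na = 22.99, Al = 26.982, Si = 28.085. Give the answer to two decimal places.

6.55 weight percent

Formula mass = 0.56*22.99 + 0.44*40.078 + 1.44*26.982 + 2.56*28.085 + 8*15.999 = 269.252 g/mol, of which 17.634 g is Ca.
So Ca makes up 17.634/269.252 = 0.0655 of the mass, i.e. 6.55%.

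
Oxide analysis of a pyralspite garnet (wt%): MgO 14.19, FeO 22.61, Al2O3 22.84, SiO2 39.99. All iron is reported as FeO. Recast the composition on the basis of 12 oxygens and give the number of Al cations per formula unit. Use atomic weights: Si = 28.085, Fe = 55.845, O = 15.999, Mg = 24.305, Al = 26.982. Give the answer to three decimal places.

2.014 Al apfu

MgO (M=40.304): mol = 0.35207; Mg = 0.35207, O = 0.35207.
FeO (M=71.844): mol = 0.31471; Fe = 0.31471, O = 0.31471.
Al2O3 (M=101.961): mol = 0.22401; Al = 0.44802, O = 0.67203.
SiO2 (M=60.083): mol = 0.66558; Si = 0.66558, O = 1.33116.
ΣO = 2.66997; factor = 12/ΣO = 4.49443.
Al apfu = 0.44802 × 4.49443 = 2.014.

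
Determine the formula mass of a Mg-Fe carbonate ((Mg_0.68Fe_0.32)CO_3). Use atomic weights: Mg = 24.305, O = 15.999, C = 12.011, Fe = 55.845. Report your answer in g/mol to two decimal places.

The formula mass is the sum 0.68(24.305) + 0.32(55.845) + 1(12.011) + 3(15.999).

94.41 g/mol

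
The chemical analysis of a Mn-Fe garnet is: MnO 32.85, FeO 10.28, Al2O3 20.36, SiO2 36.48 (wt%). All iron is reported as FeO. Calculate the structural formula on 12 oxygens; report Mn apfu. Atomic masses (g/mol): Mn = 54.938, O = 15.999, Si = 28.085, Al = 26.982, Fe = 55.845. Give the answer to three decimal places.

MnO: 32.85/70.937 = 0.46309 mol → 0.46309 mol Mn, 0.46309 mol O.
FeO: 10.28/71.844 = 0.14309 mol → 0.14309 mol Fe, 0.14309 mol O.
Al2O3: 20.36/101.961 = 0.19968 mol → 0.39936 mol Al, 0.59904 mol O.
SiO2: 36.48/60.083 = 0.60716 mol → 0.60716 mol Si, 1.21432 mol O.
Total oxygen = 2.41954 mol. Normalization factor = 12/2.41954 = 4.95962.
Mn per 12 O = 0.46309 × 4.95962 = 2.297.

2.297 Mn apfu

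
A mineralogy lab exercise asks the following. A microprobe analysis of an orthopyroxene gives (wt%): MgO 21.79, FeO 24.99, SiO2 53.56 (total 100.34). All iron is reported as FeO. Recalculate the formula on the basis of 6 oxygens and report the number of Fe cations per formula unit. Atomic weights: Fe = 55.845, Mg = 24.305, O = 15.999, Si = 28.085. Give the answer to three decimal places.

0.781 Fe apfu

21.79 wt% MgO ÷ 40.304 g/mol = 0.54064 mol, giving 0.54064 Mg and 0.54064 O.
24.99 wt% FeO ÷ 71.844 g/mol = 0.34784 mol, giving 0.34784 Fe and 0.34784 O.
53.56 wt% SiO2 ÷ 60.083 g/mol = 0.89143 mol, giving 0.89143 Si and 1.78286 O.
Oxygen sums to 2.67134; scaling by 6/2.67134 = 2.24606 puts the formula on 6 O.
Fe: 0.34784 × 2.24606 = 0.781 atoms per formula unit.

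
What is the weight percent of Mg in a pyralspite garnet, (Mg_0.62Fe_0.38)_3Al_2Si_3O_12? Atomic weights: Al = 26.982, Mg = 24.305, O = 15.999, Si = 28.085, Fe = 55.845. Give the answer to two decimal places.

10.30 wt%

M((Mg_0.62Fe_0.38)_3Al_2Si_3O_12) = 439.078 g/mol.
Mg contributes 1.86 × 24.305 = 45.207 g per mole.
45.207/439.078 = 0.1030 → 10.30%.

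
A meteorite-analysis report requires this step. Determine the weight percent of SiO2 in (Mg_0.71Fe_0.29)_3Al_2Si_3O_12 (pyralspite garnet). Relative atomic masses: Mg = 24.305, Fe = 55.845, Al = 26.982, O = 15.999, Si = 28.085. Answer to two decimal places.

41.86 wt%

M((Mg_0.71Fe_0.29)_3Al_2Si_3O_12) = 430.562 g/mol; M(SiO2) = 60.083 g/mol.
Moles SiO2 per formula unit = 3 Si ÷ 1 = 3.0000.
SiO2 fraction = (3.0000 × 60.083) / 430.562 = 180.249/430.562 = 0.4186.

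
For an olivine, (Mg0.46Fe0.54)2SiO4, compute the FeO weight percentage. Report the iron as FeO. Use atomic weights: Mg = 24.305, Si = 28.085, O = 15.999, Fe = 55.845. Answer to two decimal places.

44.40 wt%

Molar mass of (Mg0.46Fe0.54)2SiO4 = 0.92×24.305 + 1.08×55.845 + 1×28.085 + 4×15.999 = 174.754 g/mol.
Each formula unit contains 1.08 Fe, equivalent to 1.08/1 = 1.0800 mol FeO.
M(FeO) = 1×55.845 + 1×15.999 = 71.844 g/mol.
Mass of FeO per formula unit = 1.0800 × 71.844 = 77.592 g.
FeO wt% = 77.592 / 174.754 × 100 = 44.40%.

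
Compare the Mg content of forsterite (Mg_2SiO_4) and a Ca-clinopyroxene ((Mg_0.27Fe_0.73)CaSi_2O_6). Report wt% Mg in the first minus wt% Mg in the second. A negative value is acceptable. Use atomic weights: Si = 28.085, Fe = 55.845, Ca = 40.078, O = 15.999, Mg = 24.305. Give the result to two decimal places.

M(Mg_2SiO_4) = 140.691 g/mol, so wt% Mg = 48.610/140.691 × 100 = 34.55%.
M((Mg_0.27Fe_0.73)CaSi_2O_6) = 239.571 g/mol, so wt% Mg = 6.562/239.571 × 100 = 2.74%.
34.55 − 2.74 = 31.81 pp.

31.81 percentage points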